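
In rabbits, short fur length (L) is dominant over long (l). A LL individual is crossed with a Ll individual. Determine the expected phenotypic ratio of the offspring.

Punnett square for LL × Ll:
Offspring genotypes: 2 LL, 2 Ll
short: 4, long: 0
Ratio: all short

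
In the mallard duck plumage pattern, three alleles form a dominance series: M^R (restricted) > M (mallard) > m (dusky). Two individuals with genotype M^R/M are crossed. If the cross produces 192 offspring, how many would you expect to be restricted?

Cross: M^R/M × M^R/M
Allele dominance: M^R > M > m
Offspring genotypes: 1 M^R/M^R, 2 M^R/M, 1 M/M
Phenotype counts: 3 restricted, 1 mallard
restricted: 3 out of 4 → fraction 3/4
Expected count = 3/4 × 192 = 144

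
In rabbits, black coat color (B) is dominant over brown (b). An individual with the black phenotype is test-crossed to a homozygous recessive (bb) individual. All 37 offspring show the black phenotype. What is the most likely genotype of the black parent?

Test cross: ? × bb
All offspring are black.
If the unknown parent were heterozygous (Bb), about half of 37 offspring would be brown; none are. The unknown parent is most likely homozygous dominant (BB).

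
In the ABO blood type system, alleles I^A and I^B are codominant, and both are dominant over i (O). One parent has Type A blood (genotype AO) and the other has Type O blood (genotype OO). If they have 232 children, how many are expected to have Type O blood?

Cross: AO × OO
Possible offspring genotypes: 2 AO, 2 OO
Blood type counts: 2 Type A, 2 Type O
Probability of Type O: 2/4 = 1/2
Expected count = 1/2 × 232 = 116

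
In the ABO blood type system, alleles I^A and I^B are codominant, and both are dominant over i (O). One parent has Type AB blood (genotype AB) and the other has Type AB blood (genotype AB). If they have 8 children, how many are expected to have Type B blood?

Cross: AB × AB
Possible offspring genotypes: 1 AA, 2 AB, 1 BB
Blood type counts: 1 Type A, 2 Type AB, 1 Type B
Probability of Type B: 1/4
Expected count = 1/4 × 8 = 2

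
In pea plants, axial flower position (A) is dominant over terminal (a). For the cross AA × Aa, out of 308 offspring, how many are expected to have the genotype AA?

Punnett square for AA × Aa:
Offspring genotypes: 2 AA, 2 Aa
Total offspring: 4
Count with target: 2
Probability: 2/4 = 1/2
Expected count = 1/2 × 308 = 154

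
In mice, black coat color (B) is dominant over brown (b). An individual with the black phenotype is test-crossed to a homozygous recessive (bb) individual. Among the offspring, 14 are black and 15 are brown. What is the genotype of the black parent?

Test cross: ? × bb
Offspring: 14 black, 15 brown — approximately 1:1.
A 1:1 ratio in a test cross indicates the unknown parent is heterozygous (Bb).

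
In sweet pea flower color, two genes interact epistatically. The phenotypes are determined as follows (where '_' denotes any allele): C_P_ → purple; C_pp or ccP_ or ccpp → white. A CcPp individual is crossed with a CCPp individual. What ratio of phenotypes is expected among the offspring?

Cross: CcPp × CCPp — consider each gene separately:
C gene: Cc × CC → 2 CC, 2 Cc → 4 C_ (out of 4)
P gene: Pp × Pp → 1 PP, 2 Pp, 1 pp → 3 P_ : 1 pp (out of 4)
Genotype classes (out of 4 × 4 = 16): C_P_ = 4×3 = 12; C_pp = 4×1 = 4
Apply the phenotype rules: C_P_ (12) → purple; C_pp (4) → white
Phenotype counts (out of 16): 12 purple, 4 white
Ratio: 3 purple : 1 white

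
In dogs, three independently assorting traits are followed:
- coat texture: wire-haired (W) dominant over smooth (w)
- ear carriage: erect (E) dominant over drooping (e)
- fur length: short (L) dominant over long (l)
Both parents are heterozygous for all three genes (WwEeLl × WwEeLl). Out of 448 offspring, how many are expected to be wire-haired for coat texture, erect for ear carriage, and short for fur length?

Trihybrid cross: WwEeLl × WwEeLl
Each trait segregates independently with a 3:1 phenotypic ratio, so each gene contributes 3/4 (dominant) or 1/4 (recessive).
Target: wire-haired (coat texture), erect (ear carriage), short (fur length)
Probability = product of independent per-trait probabilities
= 3/4 × 3/4 × 3/4 = 27/64
Expected count = 27/64 × 448 = 189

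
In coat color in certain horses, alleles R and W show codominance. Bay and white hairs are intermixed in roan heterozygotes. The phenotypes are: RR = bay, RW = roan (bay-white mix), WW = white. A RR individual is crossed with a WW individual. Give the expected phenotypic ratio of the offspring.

Punnett square for RR × WW:
Offspring genotypes: 4 RW
Phenotype counts: 4 roan (bay-white mix)
Ratio: all roan (bay-white mix)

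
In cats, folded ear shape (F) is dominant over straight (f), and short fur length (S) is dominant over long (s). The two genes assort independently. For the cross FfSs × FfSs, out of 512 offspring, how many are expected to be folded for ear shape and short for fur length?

Dihybrid cross FfSs × FfSs — consider each gene separately:
ear shape: Ff × Ff → 1 FF, 2 Ff, 1 ff → 3 F_ : 1 ff (out of 4)
fur length: Ss × Ss → 1 SS, 2 Ss, 1 ss → 3 S_ : 1 ss (out of 4)
Looking for: folded (F_) and short (S_)
P(folded) = 3/4, P(short) = 3/4
P(both) = 3/4 × 3/4 = 9/16
Expected count = 9/16 × 512 = 288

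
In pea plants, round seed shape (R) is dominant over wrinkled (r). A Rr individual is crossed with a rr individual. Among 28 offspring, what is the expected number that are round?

Punnett square for Rr × rr:
Offspring genotypes: 2 Rr, 2 rr
round: 2, wrinkled: 2
round: 2 out of 4 → fraction 1/2
Expected count = 1/2 × 28 = 14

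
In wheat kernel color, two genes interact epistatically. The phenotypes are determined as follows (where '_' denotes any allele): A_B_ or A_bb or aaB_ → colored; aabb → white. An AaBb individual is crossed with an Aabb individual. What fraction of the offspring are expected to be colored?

Cross: AaBb × Aabb — consider each gene separately:
A gene: Aa × Aa → 1 AA, 2 Aa, 1 aa → 3 A_ : 1 aa (out of 4)
B gene: Bb × bb → 2 Bb, 2 bb → 2 B_ : 2 bb (out of 4)
Genotype classes (out of 4 × 4 = 16): A_B_ = 3×2 = 6; A_bb = 3×2 = 6; aaB_ = 1×2 = 2; aabb = 1×2 = 2
Apply the phenotype rules: A_B_ (6) + A_bb (6) + aaB_ (2) → colored; aabb (2) → white
Phenotype counts (out of 16): 14 colored, 2 white
colored: 14 out of 16
Probability: 14/16 = 7/8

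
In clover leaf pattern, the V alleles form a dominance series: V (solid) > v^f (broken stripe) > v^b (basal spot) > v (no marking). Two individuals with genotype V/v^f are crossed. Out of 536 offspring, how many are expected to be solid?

Cross: V/v^f × V/v^f
Allele dominance: V > v^f > v^b > v
Offspring genotypes: 1 V/V, 2 V/v^f, 1 v^f/v^f
Phenotype counts: 3 solid, 1 broken stripe
solid: 3 out of 4 → fraction 3/4
Expected count = 3/4 × 536 = 402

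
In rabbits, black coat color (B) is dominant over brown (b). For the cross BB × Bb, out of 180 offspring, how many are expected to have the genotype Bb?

Punnett square for BB × Bb:
Offspring genotypes: 2 BB, 2 Bb
Total offspring: 4
Count with target: 2
Probability: 2/4 = 1/2
Expected count = 1/2 × 180 = 90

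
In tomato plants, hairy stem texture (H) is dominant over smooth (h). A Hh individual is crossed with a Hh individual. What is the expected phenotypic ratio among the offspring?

Punnett square for Hh × Hh:
Offspring genotypes: 1 HH, 2 Hh, 1 hh
hairy: 3, smooth: 1
Ratio: 3:1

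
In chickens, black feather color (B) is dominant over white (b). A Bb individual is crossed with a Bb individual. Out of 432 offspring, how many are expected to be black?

Punnett square for Bb × Bb:
Offspring genotypes: 1 BB, 2 Bb, 1 bb
black: 3, white: 1
black: 3 out of 4 → fraction 3/4
Expected count = 3/4 × 432 = 324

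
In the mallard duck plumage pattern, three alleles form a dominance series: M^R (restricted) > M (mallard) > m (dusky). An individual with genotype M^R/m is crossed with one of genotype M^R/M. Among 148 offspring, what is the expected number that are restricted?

Cross: M^R/m × M^R/M
Allele dominance: M^R > M > m
Offspring genotypes: 1 M^R/M^R, 1 M^R/M, 1 M^R/m, 1 M/m
Phenotype counts: 3 restricted, 1 mallard
restricted: 3 out of 4 → fraction 3/4
Expected count = 3/4 × 148 = 111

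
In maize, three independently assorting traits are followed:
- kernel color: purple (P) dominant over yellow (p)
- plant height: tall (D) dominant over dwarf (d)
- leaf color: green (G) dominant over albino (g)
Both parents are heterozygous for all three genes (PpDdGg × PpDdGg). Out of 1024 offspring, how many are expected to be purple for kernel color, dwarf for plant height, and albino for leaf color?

Trihybrid cross: PpDdGg × PpDdGg
Each trait segregates independently with a 3:1 phenotypic ratio, so each gene contributes 3/4 (dominant) or 1/4 (recessive).
Target: purple (kernel color), dwarf (plant height), albino (leaf color)
Probability = product of independent per-trait probabilities
= 3/4 × 1/4 × 1/4 = 3/64
Expected count = 3/64 × 1024 = 48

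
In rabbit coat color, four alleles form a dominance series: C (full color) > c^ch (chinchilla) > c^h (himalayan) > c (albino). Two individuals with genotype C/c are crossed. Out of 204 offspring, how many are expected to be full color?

Cross: C/c × C/c
Allele dominance: C > c^ch > c^h > c
Offspring genotypes: 1 C/C, 2 C/c, 1 c/c
Phenotype counts: 3 full color, 1 albino
full color: 3 out of 4 → fraction 3/4
Expected count = 3/4 × 204 = 153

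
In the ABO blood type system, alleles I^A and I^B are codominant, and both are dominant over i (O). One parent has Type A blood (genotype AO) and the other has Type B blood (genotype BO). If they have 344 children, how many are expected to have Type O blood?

Cross: AO × BO
Possible offspring genotypes: 1 AB, 1 AO, 1 BO, 1 OO
Blood type counts: 1 Type AB, 1 Type A, 1 Type B, 1 Type O
Probability of Type O: 1/4
Expected count = 1/4 × 344 = 86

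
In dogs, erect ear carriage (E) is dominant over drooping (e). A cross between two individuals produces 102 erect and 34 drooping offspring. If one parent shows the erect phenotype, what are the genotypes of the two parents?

Observed offspring: 102 erect, 34 drooping
The observed ratio simplifies to 3:1. Drooping (ee) offspring appear, so each parent must contribute one e allele. The parent stated to show erect carries E, so it is Ee. The other parent is then either Ee or ee: Ee × ee would give a 1:1 split, whereas Ee × Ee gives 3:1 — matching the data. So both parents are heterozygous (Ee × Ee).
Parent genotypes: Ee × Ee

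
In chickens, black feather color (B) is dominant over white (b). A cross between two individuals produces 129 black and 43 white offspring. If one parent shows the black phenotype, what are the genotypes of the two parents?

Observed offspring: 129 black, 43 white
The observed ratio simplifies to 3:1. White (bb) offspring appear, so each parent must contribute one b allele. The parent stated to show black carries B, so it is Bb. The other parent is then either Bb or bb: Bb × bb would give a 1:1 split, whereas Bb × Bb gives 3:1 — matching the data. So both parents are heterozygous (Bb × Bb).
Parent genotypes: Bb × Bb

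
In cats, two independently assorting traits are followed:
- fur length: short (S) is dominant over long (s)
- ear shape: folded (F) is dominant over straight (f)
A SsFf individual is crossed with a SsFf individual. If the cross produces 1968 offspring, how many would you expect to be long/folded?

Dihybrid cross SsFf × SsFf — consider each gene separately:
fur length: Ss × Ss → 1 SS, 2 Ss, 1 ss → 3 S_ : 1 ss (out of 4)
ear shape: Ff × Ff → 1 FF, 2 Ff, 1 ff → 3 F_ : 1 ff (out of 4)
Combine (counts out of 4 × 4 = 16): short/folded (S_F_) = 3×3 = 9; short/straight (S_ff) = 3×1 = 3; long/folded (ssF_) = 1×3 = 3; long/straight (ssff) = 1×1 = 1
Phenotype counts (out of 16): 9 short/folded, 3 short/straight, 3 long/folded, 1 long/straight
long/folded: 3 out of 16 → fraction 3/16
Expected count = 3/16 × 1968 = 369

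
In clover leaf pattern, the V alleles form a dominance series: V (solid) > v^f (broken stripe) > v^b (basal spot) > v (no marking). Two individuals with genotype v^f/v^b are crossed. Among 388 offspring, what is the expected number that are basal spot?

Cross: v^f/v^b × v^f/v^b
Allele dominance: V > v^f > v^b > v
Offspring genotypes: 1 v^f/v^f, 2 v^f/v^b, 1 v^b/v^b
Phenotype counts: 3 broken stripe, 1 basal spot
basal spot: 1 out of 4 → fraction 1/4
Expected count = 1/4 × 388 = 97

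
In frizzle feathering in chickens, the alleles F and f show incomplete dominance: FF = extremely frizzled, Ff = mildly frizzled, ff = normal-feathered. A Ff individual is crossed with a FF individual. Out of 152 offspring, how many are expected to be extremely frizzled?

Punnett square for Ff × FF:
Offspring genotypes: 2 FF, 2 Ff
Phenotype counts: 2 extremely frizzled, 2 mildly frizzled
extremely frizzled: 2 out of 4 → fraction 1/2
Expected count = 1/2 × 152 = 76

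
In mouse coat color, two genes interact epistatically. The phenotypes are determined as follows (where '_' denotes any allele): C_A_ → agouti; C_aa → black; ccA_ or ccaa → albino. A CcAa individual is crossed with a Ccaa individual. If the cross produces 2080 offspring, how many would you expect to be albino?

Cross: CcAa × Ccaa — consider each gene separately:
C gene: Cc × Cc → 1 CC, 2 Cc, 1 cc → 3 C_ : 1 cc (out of 4)
A gene: Aa × aa → 2 Aa, 2 aa → 2 A_ : 2 aa (out of 4)
Genotype classes (out of 4 × 4 = 16): C_A_ = 3×2 = 6; C_aa = 3×2 = 6; ccA_ = 1×2 = 2; ccaa = 1×2 = 2
Apply the phenotype rules: C_A_ (6) → agouti; C_aa (6) → black; ccA_ (2) + ccaa (2) → albino
Phenotype counts (out of 16): 6 agouti, 6 black, 4 albino
albino: 4 out of 16 → fraction 1/4
Expected count = 1/4 × 2080 = 520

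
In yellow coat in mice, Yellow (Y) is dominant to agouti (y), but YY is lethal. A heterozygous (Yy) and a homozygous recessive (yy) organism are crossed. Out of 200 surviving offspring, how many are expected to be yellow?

Cross: Yy × yy
Punnett square offspring (before lethality): 2 Yy, 2 yy
No YY offspring are produced in this cross.
yellow: 2 out of 4 → fraction 1/2
Expected count = 1/2 × 200 = 100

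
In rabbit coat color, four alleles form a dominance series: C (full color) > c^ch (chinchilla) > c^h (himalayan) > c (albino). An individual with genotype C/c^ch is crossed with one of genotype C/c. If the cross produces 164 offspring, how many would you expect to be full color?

Cross: C/c^ch × C/c
Allele dominance: C > c^ch > c^h > c
Offspring genotypes: 1 C/C, 1 C/c, 1 C/c^ch, 1 c^ch/c
Phenotype counts: 3 full color, 1 chinchilla
full color: 3 out of 4 → fraction 3/4
Expected count = 3/4 × 164 = 123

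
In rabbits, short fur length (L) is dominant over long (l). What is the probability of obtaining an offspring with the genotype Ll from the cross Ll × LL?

Punnett square for Ll × LL:
Offspring genotypes: 2 LL, 2 Ll
Total offspring: 4
Count with target: 2
Probability: 2/4 = 1/2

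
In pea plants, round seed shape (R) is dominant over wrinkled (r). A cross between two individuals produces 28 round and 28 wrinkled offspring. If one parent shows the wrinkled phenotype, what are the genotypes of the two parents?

Observed offspring: 28 round, 28 wrinkled
The observed ratio simplifies to 1:1. One parent shows wrinkled, so its genotype must be rr. A 1:1 offspring split requires the other parent to be heterozygous (Rr).
Parent genotypes: rr × Rr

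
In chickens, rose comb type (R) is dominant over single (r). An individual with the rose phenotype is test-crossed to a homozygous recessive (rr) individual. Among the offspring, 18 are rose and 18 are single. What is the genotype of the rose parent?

Test cross: ? × rr
Offspring: 18 rose, 18 single — approximately 1:1.
A 1:1 ratio in a test cross indicates the unknown parent is heterozygous (Rr).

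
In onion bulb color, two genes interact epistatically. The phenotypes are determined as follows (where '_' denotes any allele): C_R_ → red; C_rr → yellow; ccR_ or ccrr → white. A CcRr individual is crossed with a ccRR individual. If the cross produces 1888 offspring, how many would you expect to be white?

Cross: CcRr × ccRR — consider each gene separately:
C gene: Cc × cc → 2 Cc, 2 cc → 2 C_ : 2 cc (out of 4)
R gene: Rr × RR → 2 RR, 2 Rr → 4 R_ (out of 4)
Genotype classes (out of 4 × 4 = 16): C_R_ = 2×4 = 8; ccR_ = 2×4 = 8
Apply the phenotype rules: C_R_ (8) → red; ccR_ (8) → white
Phenotype counts (out of 16): 8 red, 8 white
white: 8 out of 16 → fraction 1/2
Expected count = 1/2 × 1888 = 944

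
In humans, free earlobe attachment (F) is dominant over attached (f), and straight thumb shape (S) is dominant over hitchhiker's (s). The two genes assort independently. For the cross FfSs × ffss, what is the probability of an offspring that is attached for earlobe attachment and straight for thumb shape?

Dihybrid cross FfSs × ffss — consider each gene separately:
earlobe attachment: Ff × ff → 2 Ff, 2 ff → 2 F_ : 2 ff (out of 4)
thumb shape: Ss × ss → 2 Ss, 2 ss → 2 S_ : 2 ss (out of 4)
Looking for: attached (ff) and straight (S_)
P(attached) = 2/4, P(straight) = 2/4
P(both) = 2/4 × 2/4 = 4/16 = 1/4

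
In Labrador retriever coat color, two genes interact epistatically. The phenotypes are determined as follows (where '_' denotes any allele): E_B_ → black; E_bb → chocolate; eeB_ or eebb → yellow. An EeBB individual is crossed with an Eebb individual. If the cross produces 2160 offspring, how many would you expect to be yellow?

Cross: EeBB × Eebb — consider each gene separately:
E gene: Ee × Ee → 1 EE, 2 Ee, 1 ee → 3 E_ : 1 ee (out of 4)
B gene: BB × bb → 4 Bb → 4 B_ (out of 4)
Genotype classes (out of 4 × 4 = 16): E_B_ = 3×4 = 12; eeB_ = 1×4 = 4
Apply the phenotype rules: E_B_ (12) → black; eeB_ (4) → yellow
Phenotype counts (out of 16): 12 black, 4 yellow
yellow: 4 out of 16 → fraction 1/4
Expected count = 1/4 × 2160 = 540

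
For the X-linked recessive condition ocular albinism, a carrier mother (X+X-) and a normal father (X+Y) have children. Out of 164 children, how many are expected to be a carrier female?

Cross: X+X- × X+Y
Offspring: 1 X+X+, 1 X+Y, 1 X+X-, 1 X-Y
Probability of a carrier female: 1/4
Expected count = 1/4 × 164 = 41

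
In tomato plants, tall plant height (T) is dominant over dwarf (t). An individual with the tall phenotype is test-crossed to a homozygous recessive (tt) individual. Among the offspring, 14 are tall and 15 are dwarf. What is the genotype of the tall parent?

Test cross: ? × tt
Offspring: 14 tall, 15 dwarf — approximately 1:1.
A 1:1 ratio in a test cross indicates the unknown parent is heterozygous (Tt).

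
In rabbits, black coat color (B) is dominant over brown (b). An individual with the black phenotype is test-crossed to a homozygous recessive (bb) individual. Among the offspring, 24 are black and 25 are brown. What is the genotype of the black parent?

Test cross: ? × bb
Offspring: 24 black, 25 brown — approximately 1:1.
A 1:1 ratio in a test cross indicates the unknown parent is heterozygous (Bb).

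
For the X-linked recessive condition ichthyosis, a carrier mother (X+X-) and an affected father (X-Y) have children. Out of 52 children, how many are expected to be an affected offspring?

Cross: X+X- × X-Y
Offspring: 1 X+X-, 1 X+Y, 1 X-X-, 1 X-Y
Probability of an affected offspring: 2/4 = 1/2
Expected count = 1/2 × 52 = 26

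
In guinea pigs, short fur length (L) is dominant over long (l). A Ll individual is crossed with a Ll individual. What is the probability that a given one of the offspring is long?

Punnett square for Ll × Ll:
Offspring genotypes: 1 LL, 2 Ll, 1 ll
short: 3, long: 1
long: 1 out of 4
Probability: 1/4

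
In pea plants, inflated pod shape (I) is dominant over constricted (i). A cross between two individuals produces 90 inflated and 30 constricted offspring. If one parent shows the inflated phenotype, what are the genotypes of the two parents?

Observed offspring: 90 inflated, 30 constricted
The observed ratio simplifies to 3:1. Constricted (ii) offspring appear, so each parent must contribute one i allele. The parent stated to show inflated carries I, so it is Ii. The other parent is then either Ii or ii: Ii × ii would give a 1:1 split, whereas Ii × Ii gives 3:1 — matching the data. So both parents are heterozygous (Ii × Ii).
Parent genotypes: Ii × Ii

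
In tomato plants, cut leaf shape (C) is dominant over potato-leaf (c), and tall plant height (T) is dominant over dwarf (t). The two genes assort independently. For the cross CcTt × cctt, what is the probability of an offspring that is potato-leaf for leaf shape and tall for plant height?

Dihybrid cross CcTt × cctt — consider each gene separately:
leaf shape: Cc × cc → 2 Cc, 2 cc → 2 C_ : 2 cc (out of 4)
plant height: Tt × tt → 2 Tt, 2 tt → 2 T_ : 2 tt (out of 4)
Looking for: potato-leaf (cc) and tall (T_)
P(potato-leaf) = 2/4, P(tall) = 2/4
P(both) = 2/4 × 2/4 = 4/16 = 1/4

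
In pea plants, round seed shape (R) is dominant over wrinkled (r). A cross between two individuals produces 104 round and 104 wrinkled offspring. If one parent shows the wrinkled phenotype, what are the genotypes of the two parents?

Observed offspring: 104 round, 104 wrinkled
The observed ratio simplifies to 1:1. One parent shows wrinkled, so its genotype must be rr. A 1:1 offspring split requires the other parent to be heterozygous (Rr).
Parent genotypes: rr × Rr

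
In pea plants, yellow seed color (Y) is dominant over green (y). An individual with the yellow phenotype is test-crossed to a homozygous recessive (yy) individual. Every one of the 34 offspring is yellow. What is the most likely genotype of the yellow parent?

Test cross: ? × yy
All offspring are yellow.
If the unknown parent were heterozygous (Yy), about half of 34 offspring would be green; none are. The unknown parent is most likely homozygous dominant (YY).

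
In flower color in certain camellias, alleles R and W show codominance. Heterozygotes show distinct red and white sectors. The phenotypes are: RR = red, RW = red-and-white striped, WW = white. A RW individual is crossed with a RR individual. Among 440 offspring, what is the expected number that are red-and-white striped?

Punnett square for RW × RR:
Offspring genotypes: 2 RR, 2 RW
Phenotype counts: 2 red, 2 red-and-white striped
red-and-white striped: 2 out of 4 → fraction 1/2
Expected count = 1/2 × 440 = 220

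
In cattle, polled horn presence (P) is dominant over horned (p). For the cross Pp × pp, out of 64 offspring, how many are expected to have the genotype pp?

Punnett square for Pp × pp:
Offspring genotypes: 2 Pp, 2 pp
Total offspring: 4
Count with target: 2
Probability: 2/4 = 1/2
Expected count = 1/2 × 64 = 32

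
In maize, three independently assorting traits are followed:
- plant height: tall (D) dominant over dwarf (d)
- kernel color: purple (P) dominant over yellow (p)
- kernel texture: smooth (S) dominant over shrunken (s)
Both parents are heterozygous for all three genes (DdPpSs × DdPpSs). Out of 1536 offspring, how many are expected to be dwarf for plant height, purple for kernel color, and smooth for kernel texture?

Trihybrid cross: DdPpSs × DdPpSs
Each trait segregates independently with a 3:1 phenotypic ratio, so each gene contributes 3/4 (dominant) or 1/4 (recessive).
Target: dwarf (plant height), purple (kernel color), smooth (kernel texture)
Probability = product of independent per-trait probabilities
= 1/4 × 3/4 × 3/4 = 9/64
Expected count = 9/64 × 1536 = 216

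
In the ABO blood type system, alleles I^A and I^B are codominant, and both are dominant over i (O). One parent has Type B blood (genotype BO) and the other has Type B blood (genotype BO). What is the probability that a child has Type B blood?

Cross: BO × BO
Possible offspring genotypes: 1 BB, 2 BO, 1 OO
Blood type counts: 3 Type B, 1 Type O
Probability of Type B: 3/4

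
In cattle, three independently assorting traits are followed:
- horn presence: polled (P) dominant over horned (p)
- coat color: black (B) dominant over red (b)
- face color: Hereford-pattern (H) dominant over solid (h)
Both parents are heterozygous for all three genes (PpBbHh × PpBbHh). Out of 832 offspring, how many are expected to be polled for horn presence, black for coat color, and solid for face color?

Trihybrid cross: PpBbHh × PpBbHh
Each trait segregates independently with a 3:1 phenotypic ratio, so each gene contributes 3/4 (dominant) or 1/4 (recessive).
Target: polled (horn presence), black (coat color), solid (face color)
Probability = product of independent per-trait probabilities
= 3/4 × 3/4 × 1/4 = 9/64
Expected count = 9/64 × 832 = 117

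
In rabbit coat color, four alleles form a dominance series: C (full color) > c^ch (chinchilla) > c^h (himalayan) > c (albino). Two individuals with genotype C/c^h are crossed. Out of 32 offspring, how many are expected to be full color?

Cross: C/c^h × C/c^h
Allele dominance: C > c^ch > c^h > c
Offspring genotypes: 1 C/C, 2 C/c^h, 1 c^h/c^h
Phenotype counts: 3 full color, 1 himalayan
full color: 3 out of 4 → fraction 3/4
Expected count = 3/4 × 32 = 24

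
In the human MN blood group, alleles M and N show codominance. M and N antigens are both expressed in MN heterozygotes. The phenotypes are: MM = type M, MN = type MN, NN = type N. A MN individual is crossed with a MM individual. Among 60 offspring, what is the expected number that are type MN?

Punnett square for MN × MM:
Offspring genotypes: 2 MM, 2 MN
Phenotype counts: 2 type M, 2 type MN
type MN: 2 out of 4 → fraction 1/2
Expected count = 1/2 × 60 = 30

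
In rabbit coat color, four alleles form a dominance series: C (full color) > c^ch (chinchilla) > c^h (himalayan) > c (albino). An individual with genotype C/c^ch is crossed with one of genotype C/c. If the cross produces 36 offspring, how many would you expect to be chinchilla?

Cross: C/c^ch × C/c
Allele dominance: C > c^ch > c^h > c
Offspring genotypes: 1 C/C, 1 C/c, 1 C/c^ch, 1 c^ch/c
Phenotype counts: 3 full color, 1 chinchilla
chinchilla: 1 out of 4 → fraction 1/4
Expected count = 1/4 × 36 = 9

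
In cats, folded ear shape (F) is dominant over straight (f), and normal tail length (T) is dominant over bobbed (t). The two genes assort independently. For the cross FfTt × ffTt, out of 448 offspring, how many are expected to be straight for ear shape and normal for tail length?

Dihybrid cross FfTt × ffTt — consider each gene separately:
ear shape: Ff × ff → 2 Ff, 2 ff → 2 F_ : 2 ff (out of 4)
tail length: Tt × Tt → 1 TT, 2 Tt, 1 tt → 3 T_ : 1 tt (out of 4)
Looking for: straight (ff) and normal (T_)
P(straight) = 2/4, P(normal) = 3/4
P(both) = 2/4 × 3/4 = 6/16 = 3/8
Expected count = 3/8 × 448 = 168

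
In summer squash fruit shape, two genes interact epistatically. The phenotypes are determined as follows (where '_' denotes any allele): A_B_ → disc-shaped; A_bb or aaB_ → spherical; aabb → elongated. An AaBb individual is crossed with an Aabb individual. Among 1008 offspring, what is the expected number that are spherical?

Cross: AaBb × Aabb — consider each gene separately:
A gene: Aa × Aa → 1 AA, 2 Aa, 1 aa → 3 A_ : 1 aa (out of 4)
B gene: Bb × bb → 2 Bb, 2 bb → 2 B_ : 2 bb (out of 4)
Genotype classes (out of 4 × 4 = 16): A_B_ = 3×2 = 6; A_bb = 3×2 = 6; aaB_ = 1×2 = 2; aabb = 1×2 = 2
Apply the phenotype rules: A_B_ (6) → disc-shaped; A_bb (6) + aaB_ (2) → spherical; aabb (2) → elongated
Phenotype counts (out of 16): 6 disc-shaped, 8 spherical, 2 elongated
spherical: 8 out of 16 → fraction 1/2
Expected count = 1/2 × 1008 = 504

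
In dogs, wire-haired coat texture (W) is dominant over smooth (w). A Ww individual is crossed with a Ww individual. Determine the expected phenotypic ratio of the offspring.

Punnett square for Ww × Ww:
Offspring genotypes: 1 WW, 2 Ww, 1 ww
wire-haired: 3, smooth: 1
Ratio: 3:1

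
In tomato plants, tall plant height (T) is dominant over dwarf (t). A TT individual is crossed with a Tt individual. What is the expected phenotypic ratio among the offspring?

Punnett square for TT × Tt:
Offspring genotypes: 2 TT, 2 Tt
tall: 4, dwarf: 0
Ratio: all tall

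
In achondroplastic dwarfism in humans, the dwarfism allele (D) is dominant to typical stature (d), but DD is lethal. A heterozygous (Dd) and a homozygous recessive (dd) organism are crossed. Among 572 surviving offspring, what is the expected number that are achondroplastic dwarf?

Cross: Dd × dd
Punnett square offspring (before lethality): 2 Dd, 2 dd
No DD offspring are produced in this cross.
achondroplastic dwarf: 2 out of 4 → fraction 1/2
Expected count = 1/2 × 572 = 286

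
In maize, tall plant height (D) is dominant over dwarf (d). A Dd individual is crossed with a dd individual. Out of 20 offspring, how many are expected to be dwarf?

Punnett square for Dd × dd:
Offspring genotypes: 2 Dd, 2 dd
tall: 2, dwarf: 2
dwarf: 2 out of 4 → fraction 1/2
Expected count = 1/2 × 20 = 10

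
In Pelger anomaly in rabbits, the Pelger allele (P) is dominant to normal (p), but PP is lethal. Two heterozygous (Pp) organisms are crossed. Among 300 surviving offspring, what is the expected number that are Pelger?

Cross: Pp × Pp
Punnett square offspring (before lethality): 1 PP, 2 Pp, 1 pp
The PP genotype is lethal (embryos die); surviving offspring: 2 Pp, 1 pp
Pelger: 2 out of 3 → fraction 2/3
Expected count = 2/3 × 300 = 200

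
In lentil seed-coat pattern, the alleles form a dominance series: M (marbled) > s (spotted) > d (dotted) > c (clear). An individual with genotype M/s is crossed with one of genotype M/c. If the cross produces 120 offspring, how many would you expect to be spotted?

Cross: M/s × M/c
Allele dominance: M > s > d > c
Offspring genotypes: 1 M/M, 1 M/c, 1 M/s, 1 s/c
Phenotype counts: 3 marbled, 1 spotted
spotted: 1 out of 4 → fraction 1/4
Expected count = 1/4 × 120 = 30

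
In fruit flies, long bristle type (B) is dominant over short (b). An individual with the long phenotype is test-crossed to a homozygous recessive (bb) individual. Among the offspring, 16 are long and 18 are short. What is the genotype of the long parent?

Test cross: ? × bb
Offspring: 16 long, 18 short — approximately 1:1.
A 1:1 ratio in a test cross indicates the unknown parent is heterozygous (Bb).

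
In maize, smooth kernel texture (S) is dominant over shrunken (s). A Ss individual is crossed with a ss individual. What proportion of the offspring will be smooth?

Punnett square for Ss × ss:
Offspring genotypes: 2 Ss, 2 ss
smooth: 2, shrunken: 2
smooth: 2 out of 4
Probability: 2/4 = 1/2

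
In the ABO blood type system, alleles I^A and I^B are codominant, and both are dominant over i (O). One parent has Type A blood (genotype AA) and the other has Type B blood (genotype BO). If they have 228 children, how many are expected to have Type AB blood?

Cross: AA × BO
Possible offspring genotypes: 2 AB, 2 AO
Blood type counts: 2 Type AB, 2 Type A
Probability of Type AB: 2/4 = 1/2
Expected count = 1/2 × 228 = 114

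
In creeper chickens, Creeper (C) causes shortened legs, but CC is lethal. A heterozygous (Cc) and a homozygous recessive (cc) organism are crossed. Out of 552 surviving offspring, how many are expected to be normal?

Cross: Cc × cc
Punnett square offspring (before lethality): 2 Cc, 2 cc
No CC offspring are produced in this cross.
normal: 2 out of 4 → fraction 1/2
Expected count = 1/2 × 552 = 276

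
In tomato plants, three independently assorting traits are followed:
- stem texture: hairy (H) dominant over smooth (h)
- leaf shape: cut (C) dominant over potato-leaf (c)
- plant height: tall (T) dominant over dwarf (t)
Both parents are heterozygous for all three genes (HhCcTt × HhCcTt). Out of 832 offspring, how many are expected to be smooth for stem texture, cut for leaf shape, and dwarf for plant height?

Trihybrid cross: HhCcTt × HhCcTt
Each trait segregates independently with a 3:1 phenotypic ratio, so each gene contributes 3/4 (dominant) or 1/4 (recessive).
Target: smooth (stem texture), cut (leaf shape), dwarf (plant height)
Probability = product of independent per-trait probabilities
= 1/4 × 3/4 × 1/4 = 3/64
Expected count = 3/64 × 832 = 39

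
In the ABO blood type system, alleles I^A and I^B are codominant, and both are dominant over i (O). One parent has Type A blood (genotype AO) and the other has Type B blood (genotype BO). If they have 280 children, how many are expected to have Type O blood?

Cross: AO × BO
Possible offspring genotypes: 1 AB, 1 AO, 1 BO, 1 OO
Blood type counts: 1 Type AB, 1 Type A, 1 Type B, 1 Type O
Probability of Type O: 1/4
Expected count = 1/4 × 280 = 70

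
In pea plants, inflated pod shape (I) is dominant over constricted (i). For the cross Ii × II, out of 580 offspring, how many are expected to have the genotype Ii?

Punnett square for Ii × II:
Offspring genotypes: 2 II, 2 Ii
Total offspring: 4
Count with target: 2
Probability: 2/4 = 1/2
Expected count = 1/2 × 580 = 290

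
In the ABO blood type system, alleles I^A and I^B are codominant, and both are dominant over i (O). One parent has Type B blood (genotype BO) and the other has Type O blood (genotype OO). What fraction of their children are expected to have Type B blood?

Cross: BO × OO
Possible offspring genotypes: 2 BO, 2 OO
Blood type counts: 2 Type B, 2 Type O
Probability of Type B: 2/4 = 1/2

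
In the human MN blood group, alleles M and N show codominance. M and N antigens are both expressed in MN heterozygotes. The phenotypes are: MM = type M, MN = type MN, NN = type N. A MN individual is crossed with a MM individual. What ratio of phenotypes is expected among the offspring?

Punnett square for MN × MM:
Offspring genotypes: 2 MM, 2 MN
Phenotype counts: 2 type M, 2 type MN
Ratio: 1 type M : 1 type MN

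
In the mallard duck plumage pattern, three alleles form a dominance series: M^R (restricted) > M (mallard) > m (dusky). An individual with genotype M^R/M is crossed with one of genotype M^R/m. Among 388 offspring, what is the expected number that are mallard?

Cross: M^R/M × M^R/m
Allele dominance: M^R > M > m
Offspring genotypes: 1 M^R/M^R, 1 M^R/m, 1 M^R/M, 1 M/m
Phenotype counts: 3 restricted, 1 mallard
mallard: 1 out of 4 → fraction 1/4
Expected count = 1/4 × 388 = 97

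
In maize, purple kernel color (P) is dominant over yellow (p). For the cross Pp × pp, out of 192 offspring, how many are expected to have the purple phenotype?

Punnett square for Pp × pp:
Offspring genotypes: 2 Pp, 2 pp
Total offspring: 4
Count with target: 2
Probability: 2/4 = 1/2
Expected count = 1/2 × 192 = 96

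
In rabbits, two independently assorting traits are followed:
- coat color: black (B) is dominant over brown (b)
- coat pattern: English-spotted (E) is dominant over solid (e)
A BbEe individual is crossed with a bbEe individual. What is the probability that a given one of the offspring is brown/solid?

Dihybrid cross BbEe × bbEe — consider each gene separately:
coat color: Bb × bb → 2 Bb, 2 bb → 2 B_ : 2 bb (out of 4)
coat pattern: Ee × Ee → 1 EE, 2 Ee, 1 ee → 3 E_ : 1 ee (out of 4)
Combine (counts out of 4 × 4 = 16): black/English-spotted (B_E_) = 2×3 = 6; black/solid (B_ee) = 2×1 = 2; brown/English-spotted (bbE_) = 2×3 = 6; brown/solid (bbee) = 2×1 = 2
Phenotype counts (out of 16): 6 black/English-spotted, 2 black/solid, 6 brown/English-spotted, 2 brown/solid
brown/solid: 2 out of 16
Probability: 2/16 = 1/8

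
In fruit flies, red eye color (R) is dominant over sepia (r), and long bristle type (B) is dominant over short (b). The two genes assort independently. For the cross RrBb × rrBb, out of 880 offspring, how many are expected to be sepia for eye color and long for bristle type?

Dihybrid cross RrBb × rrBb — consider each gene separately:
eye color: Rr × rr → 2 Rr, 2 rr → 2 R_ : 2 rr (out of 4)
bristle type: Bb × Bb → 1 BB, 2 Bb, 1 bb → 3 B_ : 1 bb (out of 4)
Looking for: sepia (rr) and long (B_)
P(sepia) = 2/4, P(long) = 3/4
P(both) = 2/4 × 3/4 = 6/16 = 3/8
Expected count = 3/8 × 880 = 330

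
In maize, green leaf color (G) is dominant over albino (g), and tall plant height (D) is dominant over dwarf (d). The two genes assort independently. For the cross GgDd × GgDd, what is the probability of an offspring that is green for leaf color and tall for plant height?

Dihybrid cross GgDd × GgDd — consider each gene separately:
leaf color: Gg × Gg → 1 GG, 2 Gg, 1 gg → 3 G_ : 1 gg (out of 4)
plant height: Dd × Dd → 1 DD, 2 Dd, 1 dd → 3 D_ : 1 dd (out of 4)
Looking for: green (G_) and tall (D_)
P(green) = 3/4, P(tall) = 3/4
P(both) = 3/4 × 3/4 = 9/16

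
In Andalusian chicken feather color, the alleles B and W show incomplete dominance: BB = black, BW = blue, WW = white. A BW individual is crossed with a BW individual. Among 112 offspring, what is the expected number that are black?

Punnett square for BW × BW:
Offspring genotypes: 1 BB, 2 BW, 1 WW
Phenotype counts: 1 black, 2 blue, 1 white
black: 1 out of 4 → fraction 1/4
Expected count = 1/4 × 112 = 28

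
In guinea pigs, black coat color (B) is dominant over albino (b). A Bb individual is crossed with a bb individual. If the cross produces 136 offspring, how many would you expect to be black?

Punnett square for Bb × bb:
Offspring genotypes: 2 Bb, 2 bb
black: 2, albino: 2
black: 2 out of 4 → fraction 1/2
Expected count = 1/2 × 136 = 68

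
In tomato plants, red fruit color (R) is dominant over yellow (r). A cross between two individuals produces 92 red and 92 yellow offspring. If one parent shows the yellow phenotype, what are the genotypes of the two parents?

Observed offspring: 92 red, 92 yellow
The observed ratio simplifies to 1:1. One parent shows yellow, so its genotype must be rr. A 1:1 offspring split requires the other parent to be heterozygous (Rr).
Parent genotypes: rr × Rr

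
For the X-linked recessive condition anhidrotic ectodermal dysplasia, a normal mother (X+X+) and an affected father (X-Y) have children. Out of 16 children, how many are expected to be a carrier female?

Cross: X+X+ × X-Y
Offspring: 2 X+X-, 2 X+Y
Probability of a carrier female: 2/4 = 1/2
Expected count = 1/2 × 16 = 8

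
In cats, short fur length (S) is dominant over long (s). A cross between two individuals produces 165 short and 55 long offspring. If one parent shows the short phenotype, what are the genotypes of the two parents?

Observed offspring: 165 short, 55 long
The observed ratio simplifies to 3:1. Long (ss) offspring appear, so each parent must contribute one s allele. The parent stated to show short carries S, so it is Ss. The other parent is then either Ss or ss: Ss × ss would give a 1:1 split, whereas Ss × Ss gives 3:1 — matching the data. So both parents are heterozygous (Ss × Ss).
Parent genotypes: Ss × Ss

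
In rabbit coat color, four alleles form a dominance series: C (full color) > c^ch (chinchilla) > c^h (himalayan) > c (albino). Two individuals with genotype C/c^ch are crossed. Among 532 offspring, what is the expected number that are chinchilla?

Cross: C/c^ch × C/c^ch
Allele dominance: C > c^ch > c^h > c
Offspring genotypes: 1 C/C, 2 C/c^ch, 1 c^ch/c^ch
Phenotype counts: 3 full color, 1 chinchilla
chinchilla: 1 out of 4 → fraction 1/4
Expected count = 1/4 × 532 = 133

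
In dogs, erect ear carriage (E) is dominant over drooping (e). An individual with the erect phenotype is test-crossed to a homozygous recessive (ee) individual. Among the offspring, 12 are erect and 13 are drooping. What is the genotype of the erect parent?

Test cross: ? × ee
Offspring: 12 erect, 13 drooping — approximately 1:1.
A 1:1 ratio in a test cross indicates the unknown parent is heterozygous (Ee).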